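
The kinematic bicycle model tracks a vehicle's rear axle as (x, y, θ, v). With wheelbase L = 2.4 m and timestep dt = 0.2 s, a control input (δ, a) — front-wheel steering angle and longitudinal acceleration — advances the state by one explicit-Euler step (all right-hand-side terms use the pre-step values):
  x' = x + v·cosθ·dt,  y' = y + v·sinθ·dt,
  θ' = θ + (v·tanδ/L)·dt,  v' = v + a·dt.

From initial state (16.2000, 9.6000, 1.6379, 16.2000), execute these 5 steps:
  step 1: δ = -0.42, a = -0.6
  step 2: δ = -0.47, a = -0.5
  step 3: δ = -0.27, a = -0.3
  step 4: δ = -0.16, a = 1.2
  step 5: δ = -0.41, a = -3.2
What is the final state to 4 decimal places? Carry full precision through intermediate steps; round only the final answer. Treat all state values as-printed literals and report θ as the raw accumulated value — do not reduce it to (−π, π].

after step 1 (δ=-0.42, a=-0.6): (15.982747, 12.832708, 1.035027, 16.080000)
after step 2 (δ=-0.47, a=-0.5): (17.624524, 15.598070, 0.354353, 15.980000)
after step 3 (δ=-0.27, a=-0.3): (20.621960, 16.707029, -0.014197, 15.920000)
after step 4 (δ=-0.16, a=1.2): (23.805639, 16.661828, -0.228294, 16.160000)
after step 5 (δ=-0.41, a=-3.2): (26.953782, 15.930375, -0.813597, 15.520000)

(26.9538, 15.9304, -0.8136, 15.5200)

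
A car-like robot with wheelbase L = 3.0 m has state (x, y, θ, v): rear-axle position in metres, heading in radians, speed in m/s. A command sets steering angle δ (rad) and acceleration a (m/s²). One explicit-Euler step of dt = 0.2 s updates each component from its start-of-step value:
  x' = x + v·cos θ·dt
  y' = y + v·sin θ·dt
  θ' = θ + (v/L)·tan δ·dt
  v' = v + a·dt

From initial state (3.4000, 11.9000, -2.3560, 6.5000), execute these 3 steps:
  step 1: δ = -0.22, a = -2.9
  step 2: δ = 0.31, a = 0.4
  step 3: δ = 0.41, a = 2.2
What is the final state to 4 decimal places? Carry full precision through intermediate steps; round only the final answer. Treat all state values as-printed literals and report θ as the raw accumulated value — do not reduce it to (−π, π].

(0.7439, 9.3548, -2.1526, 6.4400)

after step 1 (δ=-0.22, a=-2.9): (2.480940, 10.980582, -2.452902, 5.920000)
after step 2 (δ=0.31, a=0.4): (1.566799, 10.228118, -2.326479, 6.000000)
after step 3 (δ=0.41, a=2.2): (0.743856, 9.354754, -2.152627, 6.440000)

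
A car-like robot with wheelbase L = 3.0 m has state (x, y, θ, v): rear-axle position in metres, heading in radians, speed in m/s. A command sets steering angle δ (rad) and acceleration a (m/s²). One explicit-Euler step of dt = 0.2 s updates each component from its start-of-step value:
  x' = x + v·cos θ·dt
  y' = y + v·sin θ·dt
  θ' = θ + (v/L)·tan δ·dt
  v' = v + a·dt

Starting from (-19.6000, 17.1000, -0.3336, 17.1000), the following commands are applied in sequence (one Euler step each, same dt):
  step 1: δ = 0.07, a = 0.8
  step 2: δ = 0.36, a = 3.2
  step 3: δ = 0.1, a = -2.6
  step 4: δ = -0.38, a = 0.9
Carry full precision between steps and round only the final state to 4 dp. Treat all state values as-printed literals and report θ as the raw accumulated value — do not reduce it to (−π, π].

(-6.1829, 16.7773, -0.1636, 17.5600)

after step 1 (δ=0.07, a=0.8): (-16.368546, 15.980132, -0.253669, 17.260000)
after step 2 (δ=0.36, a=3.2): (-13.027016, 15.113827, 0.179445, 17.900000)
after step 3 (δ=0.1, a=-2.6): (-9.504501, 15.752797, 0.299178, 17.380000)
after step 4 (δ=-0.38, a=0.9): (-6.182907, 16.777294, -0.163609, 17.560000)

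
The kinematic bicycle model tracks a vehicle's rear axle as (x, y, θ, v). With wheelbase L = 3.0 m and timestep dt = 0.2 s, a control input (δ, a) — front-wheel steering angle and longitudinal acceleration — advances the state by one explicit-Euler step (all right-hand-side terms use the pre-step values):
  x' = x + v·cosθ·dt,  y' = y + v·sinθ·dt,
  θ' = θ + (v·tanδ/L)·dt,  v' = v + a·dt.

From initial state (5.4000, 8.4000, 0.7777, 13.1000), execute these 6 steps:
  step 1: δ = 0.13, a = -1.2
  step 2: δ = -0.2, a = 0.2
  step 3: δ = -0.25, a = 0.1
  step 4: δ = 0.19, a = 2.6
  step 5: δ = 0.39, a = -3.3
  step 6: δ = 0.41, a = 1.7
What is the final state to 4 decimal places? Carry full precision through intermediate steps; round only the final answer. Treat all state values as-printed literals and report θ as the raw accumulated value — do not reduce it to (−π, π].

after step 1 (δ=0.13, a=-1.2): (7.266827, 10.238303, 0.891877, 12.860000)
after step 2 (δ=-0.2, a=0.2): (8.881919, 12.239967, 0.718087, 12.900000)
after step 3 (δ=-0.25, a=0.1): (10.824829, 13.937466, 0.498493, 12.920000)
after step 4 (δ=0.19, a=2.6): (13.094366, 15.172883, 0.664145, 13.440000)
after step 5 (δ=0.39, a=-3.3): (15.211017, 16.829729, 1.032450, 12.780000)
after step 6 (δ=0.41, a=1.7): (16.521521, 19.024202, 1.402756, 13.120000)

(16.5215, 19.0242, 1.4028, 13.1200)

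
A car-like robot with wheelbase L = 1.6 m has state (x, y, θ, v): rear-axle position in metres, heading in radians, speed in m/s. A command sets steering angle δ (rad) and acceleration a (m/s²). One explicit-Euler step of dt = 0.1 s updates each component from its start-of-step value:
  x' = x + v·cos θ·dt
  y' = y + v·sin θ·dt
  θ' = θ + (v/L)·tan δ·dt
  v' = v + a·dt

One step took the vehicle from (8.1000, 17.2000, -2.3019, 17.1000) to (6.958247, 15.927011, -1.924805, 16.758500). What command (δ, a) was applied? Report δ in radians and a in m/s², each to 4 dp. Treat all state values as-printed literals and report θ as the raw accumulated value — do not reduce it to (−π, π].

δ = 0.3392, a = -3.4150

a = (v'−v)/dt = (-0.341500)/0.1 = -3.4150
Δθ = θ'−θ = 0.377095;  (v·dt/L) = 17.1000·0.1/1.6 = 1.068750
tan δ = Δθ·L/(v·dt) = 0.352837  →  δ = 0.3392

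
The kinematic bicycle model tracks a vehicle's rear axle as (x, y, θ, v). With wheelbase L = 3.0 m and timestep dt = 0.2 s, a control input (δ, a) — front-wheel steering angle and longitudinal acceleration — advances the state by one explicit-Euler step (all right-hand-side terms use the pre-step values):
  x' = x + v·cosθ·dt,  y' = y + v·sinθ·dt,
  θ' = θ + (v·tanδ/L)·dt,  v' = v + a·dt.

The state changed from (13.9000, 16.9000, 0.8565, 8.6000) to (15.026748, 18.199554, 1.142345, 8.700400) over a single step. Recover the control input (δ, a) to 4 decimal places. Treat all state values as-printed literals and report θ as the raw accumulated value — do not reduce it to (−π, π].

a = (v'−v)/dt = (0.100400)/0.2 = 0.5020
Δθ = θ'−θ = 0.285845;  (v·dt/L) = 8.6000·0.2/3.0 = 0.573333
tan δ = Δθ·L/(v·dt) = 0.498567  →  δ = 0.4625

δ = 0.4625, a = 0.5020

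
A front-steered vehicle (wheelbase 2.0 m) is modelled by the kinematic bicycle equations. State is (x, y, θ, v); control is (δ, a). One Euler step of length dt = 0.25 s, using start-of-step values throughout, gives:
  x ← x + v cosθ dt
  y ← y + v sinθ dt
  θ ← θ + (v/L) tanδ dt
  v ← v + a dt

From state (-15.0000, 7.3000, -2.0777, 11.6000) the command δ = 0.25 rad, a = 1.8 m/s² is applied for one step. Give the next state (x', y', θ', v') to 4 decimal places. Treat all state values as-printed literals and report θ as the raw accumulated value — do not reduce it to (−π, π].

x' = -15.0000 + 11.6000·cos(-2.0777)·0.25 = -16.4079
y' = 7.3000 + 11.6000·sin(-2.0777)·0.25 = 4.7647
θ' = -2.0777 + (11.6000/2.0)·tan(0.25)·0.25 = -1.7075
v' = 11.6000 + 1.8000·0.25 = 12.0500

(-16.4079, 4.7647, -1.7075, 12.0500)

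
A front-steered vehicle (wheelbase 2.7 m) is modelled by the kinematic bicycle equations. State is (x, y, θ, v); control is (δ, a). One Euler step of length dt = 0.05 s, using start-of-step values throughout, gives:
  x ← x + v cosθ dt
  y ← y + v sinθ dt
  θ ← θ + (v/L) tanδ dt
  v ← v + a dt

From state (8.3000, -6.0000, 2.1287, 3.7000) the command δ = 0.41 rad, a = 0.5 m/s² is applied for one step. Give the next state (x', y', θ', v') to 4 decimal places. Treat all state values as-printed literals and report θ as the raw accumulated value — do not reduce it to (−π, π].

x' = 8.3000 + 3.7000·cos(2.1287)·0.05 = 8.2021
y' = -6.0000 + 3.7000·sin(2.1287)·0.05 = -5.8431
θ' = 2.1287 + (3.7000/2.7)·tan(0.41)·0.05 = 2.1585
v' = 3.7000 + 0.5000·0.05 = 3.7250

(8.2021, -5.8431, 2.1585, 3.7250)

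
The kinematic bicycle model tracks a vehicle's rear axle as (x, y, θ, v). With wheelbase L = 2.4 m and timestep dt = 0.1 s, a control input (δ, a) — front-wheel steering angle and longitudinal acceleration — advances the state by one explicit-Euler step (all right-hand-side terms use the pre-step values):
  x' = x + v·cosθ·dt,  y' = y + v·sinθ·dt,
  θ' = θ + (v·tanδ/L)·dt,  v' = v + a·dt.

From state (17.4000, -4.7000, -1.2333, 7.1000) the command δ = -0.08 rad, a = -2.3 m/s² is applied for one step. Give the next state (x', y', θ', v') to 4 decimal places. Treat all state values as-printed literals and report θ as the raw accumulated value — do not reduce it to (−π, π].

(17.6351, -5.3699, -1.2570, 6.8700)

x' = 17.4000 + 7.1000·cos(-1.2333)·0.1 = 17.6351
y' = -4.7000 + 7.1000·sin(-1.2333)·0.1 = -5.3699
θ' = -1.2333 + (7.1000/2.4)·tan(-0.08)·0.1 = -1.2570
v' = 7.1000 − 2.3000·0.1 = 6.8700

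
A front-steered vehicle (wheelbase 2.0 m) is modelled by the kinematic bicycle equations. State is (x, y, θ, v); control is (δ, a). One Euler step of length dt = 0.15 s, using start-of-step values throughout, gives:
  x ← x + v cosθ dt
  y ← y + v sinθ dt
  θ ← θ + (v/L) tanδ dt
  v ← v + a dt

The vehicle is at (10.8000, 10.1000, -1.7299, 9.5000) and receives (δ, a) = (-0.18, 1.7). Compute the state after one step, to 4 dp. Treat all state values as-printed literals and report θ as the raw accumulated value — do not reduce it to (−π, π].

(10.5742, 8.6930, -1.8596, 9.7550)

x' = 10.8000 + 9.5000·cos(-1.7299)·0.15 = 10.5742
y' = 10.1000 + 9.5000·sin(-1.7299)·0.15 = 8.6930
θ' = -1.7299 + (9.5000/2.0)·tan(-0.18)·0.15 = -1.8596
v' = 9.5000 + 1.7000·0.15 = 9.7550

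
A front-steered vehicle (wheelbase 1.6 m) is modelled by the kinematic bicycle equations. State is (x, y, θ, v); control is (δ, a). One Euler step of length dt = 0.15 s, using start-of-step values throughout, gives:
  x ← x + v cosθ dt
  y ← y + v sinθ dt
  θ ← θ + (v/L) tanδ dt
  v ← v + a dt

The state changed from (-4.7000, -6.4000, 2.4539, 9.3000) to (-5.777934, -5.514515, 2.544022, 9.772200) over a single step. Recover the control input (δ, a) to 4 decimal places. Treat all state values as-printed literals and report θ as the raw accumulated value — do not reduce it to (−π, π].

δ = 0.1030, a = 3.1480

a = (v'−v)/dt = (0.472200)/0.15 = 3.1480
Δθ = θ'−θ = 0.090122;  (v·dt/L) = 9.3000·0.15/1.6 = 0.871875
tan δ = Δθ·L/(v·dt) = 0.103366  →  δ = 0.1030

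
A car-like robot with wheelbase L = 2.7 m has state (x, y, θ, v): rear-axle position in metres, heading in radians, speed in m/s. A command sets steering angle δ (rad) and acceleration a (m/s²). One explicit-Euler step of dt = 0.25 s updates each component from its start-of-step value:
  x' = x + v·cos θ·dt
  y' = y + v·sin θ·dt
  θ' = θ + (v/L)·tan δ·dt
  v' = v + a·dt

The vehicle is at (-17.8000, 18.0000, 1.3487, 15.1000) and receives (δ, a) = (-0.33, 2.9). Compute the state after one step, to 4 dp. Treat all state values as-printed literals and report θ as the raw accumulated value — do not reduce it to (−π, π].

(-16.9685, 21.6823, 0.8698, 15.8250)

x' = -17.8000 + 15.1000·cos(1.3487)·0.25 = -16.9685
y' = 18.0000 + 15.1000·sin(1.3487)·0.25 = 21.6823
θ' = 1.3487 + (15.1000/2.7)·tan(-0.33)·0.25 = 0.8698
v' = 15.1000 + 2.9000·0.25 = 15.8250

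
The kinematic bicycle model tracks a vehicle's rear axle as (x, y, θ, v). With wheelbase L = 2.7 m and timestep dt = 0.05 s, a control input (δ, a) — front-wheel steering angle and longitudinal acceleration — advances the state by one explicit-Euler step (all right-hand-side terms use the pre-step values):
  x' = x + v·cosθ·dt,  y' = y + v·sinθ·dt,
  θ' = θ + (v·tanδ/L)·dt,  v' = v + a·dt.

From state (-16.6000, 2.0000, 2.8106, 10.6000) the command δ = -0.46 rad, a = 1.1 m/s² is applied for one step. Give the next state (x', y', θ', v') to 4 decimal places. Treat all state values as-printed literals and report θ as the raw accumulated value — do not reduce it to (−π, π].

x' = -16.6000 + 10.6000·cos(2.8106)·0.05 = -17.1012
y' = 2.0000 + 10.6000·sin(2.8106)·0.05 = 2.1722
θ' = 2.8106 + (10.6000/2.7)·tan(-0.46)·0.05 = 2.7133
v' = 10.6000 + 1.1000·0.05 = 10.6550

(-17.1012, 2.1722, 2.7133, 10.6550)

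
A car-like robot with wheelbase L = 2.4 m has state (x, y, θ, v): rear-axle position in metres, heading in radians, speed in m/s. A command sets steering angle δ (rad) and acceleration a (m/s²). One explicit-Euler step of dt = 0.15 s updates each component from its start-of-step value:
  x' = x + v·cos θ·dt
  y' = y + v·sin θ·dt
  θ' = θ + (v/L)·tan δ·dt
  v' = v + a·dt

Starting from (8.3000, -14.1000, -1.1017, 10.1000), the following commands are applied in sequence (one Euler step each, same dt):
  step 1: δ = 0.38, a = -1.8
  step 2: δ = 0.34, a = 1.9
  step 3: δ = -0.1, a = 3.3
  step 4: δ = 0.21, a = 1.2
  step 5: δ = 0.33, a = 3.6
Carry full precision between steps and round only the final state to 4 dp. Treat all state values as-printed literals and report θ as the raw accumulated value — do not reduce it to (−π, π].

after step 1 (δ=0.38, a=-1.8): (8.984902, -15.451345, -0.849571, 9.830000)
after step 2 (δ=0.34, a=1.9): (9.958522, -16.558691, -0.632244, 10.115000)
after step 3 (δ=-0.1, a=3.3): (11.182494, -17.455319, -0.695674, 10.610000)
after step 4 (δ=0.21, a=1.2): (12.404164, -18.475316, -0.554334, 10.790000)
after step 5 (δ=0.33, a=3.6): (13.780296, -19.327257, -0.323344, 11.330000)

(13.7803, -19.3273, -0.3233, 11.3300)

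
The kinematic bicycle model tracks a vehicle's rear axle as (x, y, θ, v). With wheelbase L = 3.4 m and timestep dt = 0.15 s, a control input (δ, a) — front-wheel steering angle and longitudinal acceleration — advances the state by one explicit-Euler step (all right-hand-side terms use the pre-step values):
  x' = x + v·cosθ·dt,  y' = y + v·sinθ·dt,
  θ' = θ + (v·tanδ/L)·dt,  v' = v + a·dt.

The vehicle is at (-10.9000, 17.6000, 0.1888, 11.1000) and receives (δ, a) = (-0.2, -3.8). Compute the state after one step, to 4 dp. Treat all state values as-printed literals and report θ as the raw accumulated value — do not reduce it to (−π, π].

(-9.2646, 17.9125, 0.0895, 10.5300)

x' = -10.9000 + 11.1000·cos(0.1888)·0.15 = -9.2646
y' = 17.6000 + 11.1000·sin(0.1888)·0.15 = 17.9125
θ' = 0.1888 + (11.1000/3.4)·tan(-0.2)·0.15 = 0.0895
v' = 11.1000 − 3.8000·0.15 = 10.5300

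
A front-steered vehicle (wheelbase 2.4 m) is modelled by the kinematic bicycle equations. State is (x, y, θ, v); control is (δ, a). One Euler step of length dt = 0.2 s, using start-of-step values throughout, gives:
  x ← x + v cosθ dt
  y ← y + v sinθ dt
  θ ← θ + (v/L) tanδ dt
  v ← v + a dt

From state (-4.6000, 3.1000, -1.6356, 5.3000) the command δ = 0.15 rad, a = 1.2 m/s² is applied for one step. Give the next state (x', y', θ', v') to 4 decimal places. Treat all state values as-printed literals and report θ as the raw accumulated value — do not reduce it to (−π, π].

(-4.6686, 2.0422, -1.5688, 5.5400)

x' = -4.6000 + 5.3000·cos(-1.6356)·0.2 = -4.6686
y' = 3.1000 + 5.3000·sin(-1.6356)·0.2 = 2.0422
θ' = -1.6356 + (5.3000/2.4)·tan(0.15)·0.2 = -1.5688
v' = 5.3000 + 1.2000·0.2 = 5.5400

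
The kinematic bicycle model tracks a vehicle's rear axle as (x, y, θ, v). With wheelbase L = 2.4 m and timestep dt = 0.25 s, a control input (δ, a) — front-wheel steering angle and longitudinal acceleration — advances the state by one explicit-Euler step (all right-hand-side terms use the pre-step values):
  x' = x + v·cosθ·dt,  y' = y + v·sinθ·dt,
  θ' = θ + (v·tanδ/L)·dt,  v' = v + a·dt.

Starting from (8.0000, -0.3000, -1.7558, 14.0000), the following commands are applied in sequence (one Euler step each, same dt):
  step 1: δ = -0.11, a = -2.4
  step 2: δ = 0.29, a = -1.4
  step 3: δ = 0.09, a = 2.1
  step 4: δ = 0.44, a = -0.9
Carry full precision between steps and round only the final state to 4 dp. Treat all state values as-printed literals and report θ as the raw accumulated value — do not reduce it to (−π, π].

after step 1 (δ=-0.11, a=-2.4): (7.356174, -3.740275, -1.916867, 13.400000)
after step 2 (δ=0.29, a=-1.4): (6.219841, -6.891663, -1.500332, 13.050000)
after step 3 (δ=0.09, a=2.1): (6.449540, -10.146067, -1.377657, 13.575000)
after step 4 (δ=0.44, a=-0.9): (7.100939, -13.476715, -0.711944, 13.350000)

(7.1009, -13.4767, -0.7119, 13.3500)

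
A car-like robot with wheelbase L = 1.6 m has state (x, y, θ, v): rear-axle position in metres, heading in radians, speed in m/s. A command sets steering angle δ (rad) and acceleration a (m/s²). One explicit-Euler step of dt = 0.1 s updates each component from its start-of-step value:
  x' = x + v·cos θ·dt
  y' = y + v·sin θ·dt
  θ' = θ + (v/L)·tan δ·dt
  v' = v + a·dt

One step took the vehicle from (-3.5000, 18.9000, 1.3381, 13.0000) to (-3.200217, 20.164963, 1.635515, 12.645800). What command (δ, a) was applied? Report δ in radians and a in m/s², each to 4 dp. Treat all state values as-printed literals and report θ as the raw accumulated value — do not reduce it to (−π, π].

δ = 0.3509, a = -3.5420

a = (v'−v)/dt = (-0.354200)/0.1 = -3.5420
Δθ = θ'−θ = 0.297415;  (v·dt/L) = 13.0000·0.1/1.6 = 0.812500
tan δ = Δθ·L/(v·dt) = 0.366049  →  δ = 0.3509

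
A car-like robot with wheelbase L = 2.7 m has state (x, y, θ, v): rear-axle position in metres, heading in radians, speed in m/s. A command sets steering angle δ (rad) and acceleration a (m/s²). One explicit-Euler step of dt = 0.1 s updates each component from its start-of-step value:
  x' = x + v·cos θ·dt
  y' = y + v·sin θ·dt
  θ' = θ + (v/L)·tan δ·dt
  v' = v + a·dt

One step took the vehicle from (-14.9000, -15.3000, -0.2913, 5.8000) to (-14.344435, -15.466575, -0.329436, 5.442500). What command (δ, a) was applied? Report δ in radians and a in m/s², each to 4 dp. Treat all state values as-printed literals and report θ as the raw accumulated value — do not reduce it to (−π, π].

a = (v'−v)/dt = (-0.357500)/0.1 = -3.5750
Δθ = θ'−θ = -0.038136;  (v·dt/L) = 5.8000·0.1/2.7 = 0.214815
tan δ = Δθ·L/(v·dt) = -0.177530  →  δ = -0.1757

δ = -0.1757, a = -3.5750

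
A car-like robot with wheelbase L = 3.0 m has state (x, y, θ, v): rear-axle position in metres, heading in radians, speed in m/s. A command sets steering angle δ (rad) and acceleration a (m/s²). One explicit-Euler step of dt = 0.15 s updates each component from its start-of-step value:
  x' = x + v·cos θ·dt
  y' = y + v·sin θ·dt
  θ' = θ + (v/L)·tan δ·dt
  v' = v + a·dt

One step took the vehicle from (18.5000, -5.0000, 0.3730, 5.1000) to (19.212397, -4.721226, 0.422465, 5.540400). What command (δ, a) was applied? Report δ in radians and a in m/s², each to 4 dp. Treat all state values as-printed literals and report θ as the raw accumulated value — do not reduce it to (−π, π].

a = (v'−v)/dt = (0.440400)/0.15 = 2.9360
Δθ = θ'−θ = 0.049465;  (v·dt/L) = 5.1000·0.15/3.0 = 0.255000
tan δ = Δθ·L/(v·dt) = 0.193980  →  δ = 0.1916

δ = 0.1916, a = 2.9360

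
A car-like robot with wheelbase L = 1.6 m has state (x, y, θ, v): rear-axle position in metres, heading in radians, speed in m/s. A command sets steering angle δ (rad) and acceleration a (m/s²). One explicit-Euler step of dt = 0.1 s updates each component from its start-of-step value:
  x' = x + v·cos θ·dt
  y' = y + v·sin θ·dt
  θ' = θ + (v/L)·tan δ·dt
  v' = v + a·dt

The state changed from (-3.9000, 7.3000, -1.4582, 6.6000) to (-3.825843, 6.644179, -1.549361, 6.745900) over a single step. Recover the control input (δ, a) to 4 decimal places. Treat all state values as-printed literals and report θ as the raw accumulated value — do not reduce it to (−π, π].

a = (v'−v)/dt = (0.145900)/0.1 = 1.4590
Δθ = θ'−θ = -0.091161;  (v·dt/L) = 6.6000·0.1/1.6 = 0.412500
tan δ = Δθ·L/(v·dt) = -0.220996  →  δ = -0.2175

δ = -0.2175, a = 1.4590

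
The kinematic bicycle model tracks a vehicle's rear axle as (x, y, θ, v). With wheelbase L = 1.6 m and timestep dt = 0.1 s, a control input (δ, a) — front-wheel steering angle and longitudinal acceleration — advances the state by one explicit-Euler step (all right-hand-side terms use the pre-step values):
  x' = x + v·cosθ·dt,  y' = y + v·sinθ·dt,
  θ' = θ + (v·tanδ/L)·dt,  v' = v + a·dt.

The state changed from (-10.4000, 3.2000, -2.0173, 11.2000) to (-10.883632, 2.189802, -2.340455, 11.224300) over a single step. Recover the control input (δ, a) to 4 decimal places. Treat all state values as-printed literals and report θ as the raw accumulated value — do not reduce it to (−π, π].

a = (v'−v)/dt = (0.024300)/0.1 = 0.2430
Δθ = θ'−θ = -0.323155;  (v·dt/L) = 11.2000·0.1/1.6 = 0.700000
tan δ = Δθ·L/(v·dt) = -0.461650  →  δ = -0.4325

δ = -0.4325, a = 0.2430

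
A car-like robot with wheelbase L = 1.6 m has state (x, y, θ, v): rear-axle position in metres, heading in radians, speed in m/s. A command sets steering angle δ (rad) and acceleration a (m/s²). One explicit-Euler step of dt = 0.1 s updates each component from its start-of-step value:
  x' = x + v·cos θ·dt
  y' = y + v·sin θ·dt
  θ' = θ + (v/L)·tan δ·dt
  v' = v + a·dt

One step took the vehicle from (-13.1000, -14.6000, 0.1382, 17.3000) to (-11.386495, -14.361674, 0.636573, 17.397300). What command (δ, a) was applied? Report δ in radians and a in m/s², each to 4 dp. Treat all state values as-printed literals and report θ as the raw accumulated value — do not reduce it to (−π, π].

δ = 0.4319, a = 0.9730

a = (v'−v)/dt = (0.097300)/0.1 = 0.9730
Δθ = θ'−θ = 0.498373;  (v·dt/L) = 17.3000·0.1/1.6 = 1.081250
tan δ = Δθ·L/(v·dt) = 0.460923  →  δ = 0.4319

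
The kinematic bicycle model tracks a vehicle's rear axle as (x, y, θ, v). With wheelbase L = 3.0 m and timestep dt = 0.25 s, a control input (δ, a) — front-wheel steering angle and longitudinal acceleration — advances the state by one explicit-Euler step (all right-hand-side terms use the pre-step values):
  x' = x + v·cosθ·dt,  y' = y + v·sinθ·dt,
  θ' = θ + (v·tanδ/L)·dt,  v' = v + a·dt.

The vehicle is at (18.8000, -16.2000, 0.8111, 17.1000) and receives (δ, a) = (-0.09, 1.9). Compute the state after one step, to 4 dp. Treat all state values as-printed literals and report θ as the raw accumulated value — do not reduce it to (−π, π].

(21.7442, -13.1004, 0.6825, 17.5750)

x' = 18.8000 + 17.1000·cos(0.8111)·0.25 = 21.7442
y' = -16.2000 + 17.1000·sin(0.8111)·0.25 = -13.1004
θ' = 0.8111 + (17.1000/3.0)·tan(-0.09)·0.25 = 0.6825
v' = 17.1000 + 1.9000·0.25 = 17.5750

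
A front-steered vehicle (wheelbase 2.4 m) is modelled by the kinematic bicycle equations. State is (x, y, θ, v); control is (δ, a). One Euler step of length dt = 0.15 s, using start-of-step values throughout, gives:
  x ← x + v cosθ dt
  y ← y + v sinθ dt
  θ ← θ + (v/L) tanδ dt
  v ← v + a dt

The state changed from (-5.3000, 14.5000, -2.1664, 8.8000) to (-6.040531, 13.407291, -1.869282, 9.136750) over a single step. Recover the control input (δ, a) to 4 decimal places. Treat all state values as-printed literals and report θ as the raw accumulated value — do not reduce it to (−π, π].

δ = 0.4953, a = 2.2450

a = (v'−v)/dt = (0.336750)/0.15 = 2.2450
Δθ = θ'−θ = 0.297118;  (v·dt/L) = 8.8000·0.15/2.4 = 0.550000
tan δ = Δθ·L/(v·dt) = 0.540215  →  δ = 0.4953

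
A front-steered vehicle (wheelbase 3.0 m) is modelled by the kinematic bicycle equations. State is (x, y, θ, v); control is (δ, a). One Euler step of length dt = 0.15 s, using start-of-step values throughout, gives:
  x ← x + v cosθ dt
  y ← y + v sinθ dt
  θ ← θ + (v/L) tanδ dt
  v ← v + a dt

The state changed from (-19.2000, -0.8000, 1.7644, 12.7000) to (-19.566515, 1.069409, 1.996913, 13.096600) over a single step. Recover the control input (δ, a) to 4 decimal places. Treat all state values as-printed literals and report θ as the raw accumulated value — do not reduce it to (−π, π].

a = (v'−v)/dt = (0.396600)/0.15 = 2.6440
Δθ = θ'−θ = 0.232513;  (v·dt/L) = 12.7000·0.15/3.0 = 0.635000
tan δ = Δθ·L/(v·dt) = 0.366162  →  δ = 0.3510

δ = 0.3510, a = 2.6440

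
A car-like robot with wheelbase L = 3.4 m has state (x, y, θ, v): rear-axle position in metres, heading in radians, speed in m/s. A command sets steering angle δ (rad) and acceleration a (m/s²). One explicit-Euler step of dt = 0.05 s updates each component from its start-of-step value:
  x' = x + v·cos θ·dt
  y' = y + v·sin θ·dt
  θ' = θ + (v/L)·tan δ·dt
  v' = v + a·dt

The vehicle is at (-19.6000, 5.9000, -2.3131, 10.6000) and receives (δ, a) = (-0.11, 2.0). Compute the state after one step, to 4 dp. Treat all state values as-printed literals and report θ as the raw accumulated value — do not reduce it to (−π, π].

x' = -19.6000 + 10.6000·cos(-2.3131)·0.05 = -19.9583
y' = 5.9000 + 10.6000·sin(-2.3131)·0.05 = 5.5094
θ' = -2.3131 + (10.6000/3.4)·tan(-0.11)·0.05 = -2.3303
v' = 10.6000 + 2.0000·0.05 = 10.7000

(-19.9583, 5.5094, -2.3303, 10.7000)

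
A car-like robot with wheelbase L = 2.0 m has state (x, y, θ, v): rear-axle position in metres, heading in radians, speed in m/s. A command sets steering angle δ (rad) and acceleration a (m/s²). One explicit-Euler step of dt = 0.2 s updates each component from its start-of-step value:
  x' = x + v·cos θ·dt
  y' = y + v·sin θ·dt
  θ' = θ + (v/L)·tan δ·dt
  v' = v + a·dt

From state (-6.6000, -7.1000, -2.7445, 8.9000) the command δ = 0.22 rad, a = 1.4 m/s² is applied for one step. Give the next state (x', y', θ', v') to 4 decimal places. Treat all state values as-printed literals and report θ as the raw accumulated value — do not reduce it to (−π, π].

x' = -6.6000 + 8.9000·cos(-2.7445)·0.2 = -8.2415
y' = -7.1000 + 8.9000·sin(-2.7445)·0.2 = -7.7884
θ' = -2.7445 + (8.9000/2.0)·tan(0.22)·0.2 = -2.5455
v' = 8.9000 + 1.4000·0.2 = 9.1800

(-8.2415, -7.7884, -2.5455, 9.1800)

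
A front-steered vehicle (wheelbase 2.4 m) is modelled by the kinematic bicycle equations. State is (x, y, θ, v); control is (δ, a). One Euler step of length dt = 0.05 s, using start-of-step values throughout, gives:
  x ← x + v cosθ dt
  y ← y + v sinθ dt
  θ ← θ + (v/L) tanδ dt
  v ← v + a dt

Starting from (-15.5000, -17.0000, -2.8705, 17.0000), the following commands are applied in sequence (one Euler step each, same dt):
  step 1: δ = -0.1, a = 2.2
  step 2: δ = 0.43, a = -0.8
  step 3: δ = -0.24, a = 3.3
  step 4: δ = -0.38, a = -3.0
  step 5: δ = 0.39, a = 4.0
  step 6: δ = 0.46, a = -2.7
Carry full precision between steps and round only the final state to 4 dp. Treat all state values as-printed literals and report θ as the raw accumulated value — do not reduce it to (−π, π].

after step 1 (δ=-0.1, a=2.2): (-16.318957, -17.227617, -2.906035, 17.110000)
after step 2 (δ=0.43, a=-0.8): (-17.150832, -17.427278, -2.742556, 17.070000)
after step 3 (δ=-0.24, a=3.3): (-17.937277, -17.758889, -2.829583, 17.235000)
after step 4 (δ=-0.38, a=-3.0): (-18.757421, -18.023422, -2.972997, 17.085000)
after step 5 (δ=0.39, a=4.0): (-19.599559, -18.166763, -2.826688, 17.285000)
after step 6 (δ=0.46, a=-2.7): (-20.421310, -18.434444, -2.648274, 17.150000)

(-20.4213, -18.4344, -2.6483, 17.1500)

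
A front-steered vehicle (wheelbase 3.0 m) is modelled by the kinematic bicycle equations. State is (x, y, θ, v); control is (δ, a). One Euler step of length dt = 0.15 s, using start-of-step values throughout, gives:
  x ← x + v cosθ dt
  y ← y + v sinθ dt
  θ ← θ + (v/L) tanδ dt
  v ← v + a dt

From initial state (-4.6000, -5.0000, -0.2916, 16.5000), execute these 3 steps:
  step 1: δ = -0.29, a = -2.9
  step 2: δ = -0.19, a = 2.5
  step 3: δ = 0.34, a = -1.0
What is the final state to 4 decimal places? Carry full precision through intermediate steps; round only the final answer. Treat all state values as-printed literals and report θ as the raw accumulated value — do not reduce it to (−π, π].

(1.7384, -8.5199, -0.4015, 16.2900)

after step 1 (δ=-0.29, a=-2.9): (-2.229482, -5.711525, -0.537791, 16.065000)
after step 2 (δ=-0.19, a=2.5): (-0.159886, -6.945895, -0.692271, 16.440000)
after step 3 (δ=0.34, a=-1.0): (1.738436, -8.519912, -0.401500, 16.290000)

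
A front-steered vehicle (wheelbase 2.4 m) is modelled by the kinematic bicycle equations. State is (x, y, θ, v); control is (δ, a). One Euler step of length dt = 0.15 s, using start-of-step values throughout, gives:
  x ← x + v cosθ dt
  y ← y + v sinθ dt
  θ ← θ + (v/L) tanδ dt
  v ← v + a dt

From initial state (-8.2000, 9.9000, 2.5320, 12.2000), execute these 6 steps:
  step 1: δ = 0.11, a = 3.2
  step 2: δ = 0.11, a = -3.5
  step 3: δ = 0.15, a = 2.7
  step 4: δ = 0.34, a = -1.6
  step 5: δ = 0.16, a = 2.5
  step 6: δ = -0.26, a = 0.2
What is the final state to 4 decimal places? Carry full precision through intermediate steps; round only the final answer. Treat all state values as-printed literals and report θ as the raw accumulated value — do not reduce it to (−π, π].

after step 1 (δ=0.11, a=3.2): (-9.700383, 10.947736, 2.616215, 12.680000)
after step 2 (δ=0.11, a=-3.5): (-11.345869, 11.901665, 2.703743, 12.155000)
after step 3 (δ=0.15, a=2.7): (-12.997124, 12.674710, 2.818559, 12.560000)
after step 4 (δ=0.34, a=-1.6): (-14.783677, 13.272776, 3.096242, 12.320000)
after step 5 (δ=0.16, a=2.5): (-16.629777, 13.356555, 3.220504, 12.695000)
after step 6 (δ=-0.26, a=0.2): (-18.528101, 13.206443, 3.009433, 12.725000)

(-18.5281, 13.2064, 3.0094, 12.7250)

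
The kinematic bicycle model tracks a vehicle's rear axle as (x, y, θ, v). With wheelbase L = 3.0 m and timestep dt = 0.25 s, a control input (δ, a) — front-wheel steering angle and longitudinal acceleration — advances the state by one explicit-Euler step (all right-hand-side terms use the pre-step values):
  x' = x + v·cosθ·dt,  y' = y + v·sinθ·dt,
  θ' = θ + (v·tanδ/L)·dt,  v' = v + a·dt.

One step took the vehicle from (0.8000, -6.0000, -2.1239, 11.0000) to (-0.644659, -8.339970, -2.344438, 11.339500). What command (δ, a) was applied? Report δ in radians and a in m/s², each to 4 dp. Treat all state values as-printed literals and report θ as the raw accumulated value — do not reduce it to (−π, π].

a = (v'−v)/dt = (0.339500)/0.25 = 1.3580
Δθ = θ'−θ = -0.220538;  (v·dt/L) = 11.0000·0.25/3.0 = 0.916667
tan δ = Δθ·L/(v·dt) = -0.240587  →  δ = -0.2361

δ = -0.2361, a = 1.3580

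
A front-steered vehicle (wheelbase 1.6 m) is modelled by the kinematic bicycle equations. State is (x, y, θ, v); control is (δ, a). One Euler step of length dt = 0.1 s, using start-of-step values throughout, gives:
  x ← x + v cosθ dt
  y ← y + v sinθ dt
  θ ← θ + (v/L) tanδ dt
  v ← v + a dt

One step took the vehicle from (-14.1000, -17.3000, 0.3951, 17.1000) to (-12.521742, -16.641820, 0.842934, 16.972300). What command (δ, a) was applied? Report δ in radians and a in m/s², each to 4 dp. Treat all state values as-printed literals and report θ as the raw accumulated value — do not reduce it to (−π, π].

a = (v'−v)/dt = (-0.127700)/0.1 = -1.2770
Δθ = θ'−θ = 0.447834;  (v·dt/L) = 17.1000·0.1/1.6 = 1.068750
tan δ = Δθ·L/(v·dt) = 0.419026  →  δ = 0.3968

δ = 0.3968, a = -1.2770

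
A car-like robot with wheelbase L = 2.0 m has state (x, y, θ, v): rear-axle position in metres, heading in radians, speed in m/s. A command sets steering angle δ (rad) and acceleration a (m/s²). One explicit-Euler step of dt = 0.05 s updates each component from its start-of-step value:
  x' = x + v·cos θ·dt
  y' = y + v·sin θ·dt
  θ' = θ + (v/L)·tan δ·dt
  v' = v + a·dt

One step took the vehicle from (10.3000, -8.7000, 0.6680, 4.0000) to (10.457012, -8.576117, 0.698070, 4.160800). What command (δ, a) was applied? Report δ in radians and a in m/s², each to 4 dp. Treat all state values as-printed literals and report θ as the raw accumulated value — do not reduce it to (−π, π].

a = (v'−v)/dt = (0.160800)/0.05 = 3.2160
Δθ = θ'−θ = 0.030070;  (v·dt/L) = 4.0000·0.05/2.0 = 0.100000
tan δ = Δθ·L/(v·dt) = 0.300700  →  δ = 0.2921

δ = 0.2921, a = 3.2160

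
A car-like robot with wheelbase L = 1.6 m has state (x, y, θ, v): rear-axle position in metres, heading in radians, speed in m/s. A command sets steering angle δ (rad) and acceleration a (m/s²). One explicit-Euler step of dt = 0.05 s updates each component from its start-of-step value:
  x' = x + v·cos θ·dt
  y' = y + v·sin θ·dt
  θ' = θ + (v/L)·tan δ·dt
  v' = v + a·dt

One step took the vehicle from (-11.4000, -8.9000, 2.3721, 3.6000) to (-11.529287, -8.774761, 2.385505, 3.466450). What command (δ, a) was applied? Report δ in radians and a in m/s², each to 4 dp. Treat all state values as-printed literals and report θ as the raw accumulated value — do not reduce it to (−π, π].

a = (v'−v)/dt = (-0.133550)/0.05 = -2.6710
Δθ = θ'−θ = 0.013405;  (v·dt/L) = 3.6000·0.05/1.6 = 0.112500
tan δ = Δθ·L/(v·dt) = 0.119156  →  δ = 0.1186

δ = 0.1186, a = -2.6710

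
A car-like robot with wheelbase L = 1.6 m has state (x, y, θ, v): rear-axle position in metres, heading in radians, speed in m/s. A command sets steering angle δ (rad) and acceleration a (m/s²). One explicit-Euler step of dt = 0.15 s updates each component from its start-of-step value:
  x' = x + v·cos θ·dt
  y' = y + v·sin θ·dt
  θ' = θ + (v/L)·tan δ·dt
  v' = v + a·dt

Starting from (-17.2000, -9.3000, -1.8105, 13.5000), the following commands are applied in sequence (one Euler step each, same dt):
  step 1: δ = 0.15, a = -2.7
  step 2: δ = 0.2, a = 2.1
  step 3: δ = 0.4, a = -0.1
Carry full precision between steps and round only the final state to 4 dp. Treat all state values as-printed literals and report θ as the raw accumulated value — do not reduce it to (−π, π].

(-17.3754, -15.2003, -0.8388, 13.3950)

after step 1 (δ=0.15, a=-2.7): (-17.680765, -11.267102, -1.619219, 13.095000)
after step 2 (δ=0.2, a=2.1): (-17.775843, -13.229050, -1.370361, 13.410000)
after step 3 (δ=0.4, a=-0.1): (-17.375362, -15.200279, -0.838831, 13.395000)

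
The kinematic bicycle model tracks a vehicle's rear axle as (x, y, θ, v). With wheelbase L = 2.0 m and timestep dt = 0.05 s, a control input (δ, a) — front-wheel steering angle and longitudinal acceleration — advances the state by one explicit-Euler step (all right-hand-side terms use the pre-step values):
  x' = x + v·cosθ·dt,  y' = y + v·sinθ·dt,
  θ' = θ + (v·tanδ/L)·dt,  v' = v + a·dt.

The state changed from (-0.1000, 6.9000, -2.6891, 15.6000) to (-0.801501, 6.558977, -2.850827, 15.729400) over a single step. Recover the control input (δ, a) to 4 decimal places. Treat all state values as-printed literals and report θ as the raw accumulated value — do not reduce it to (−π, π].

δ = -0.3931, a = 2.5880

a = (v'−v)/dt = (0.129400)/0.05 = 2.5880
Δθ = θ'−θ = -0.161727;  (v·dt/L) = 15.6000·0.05/2.0 = 0.390000
tan δ = Δθ·L/(v·dt) = -0.414685  →  δ = -0.3931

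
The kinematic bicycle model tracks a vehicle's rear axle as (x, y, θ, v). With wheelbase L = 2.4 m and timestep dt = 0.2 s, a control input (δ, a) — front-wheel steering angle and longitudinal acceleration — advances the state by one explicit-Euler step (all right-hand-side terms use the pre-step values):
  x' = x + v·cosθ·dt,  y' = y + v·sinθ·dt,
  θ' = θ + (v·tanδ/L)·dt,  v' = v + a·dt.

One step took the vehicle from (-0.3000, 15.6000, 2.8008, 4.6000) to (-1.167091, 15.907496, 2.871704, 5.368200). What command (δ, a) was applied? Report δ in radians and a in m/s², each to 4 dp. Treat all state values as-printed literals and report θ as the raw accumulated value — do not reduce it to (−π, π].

δ = 0.1829, a = 3.8410

a = (v'−v)/dt = (0.768200)/0.2 = 3.8410
Δθ = θ'−θ = 0.070904;  (v·dt/L) = 4.6000·0.2/2.4 = 0.383333
tan δ = Δθ·L/(v·dt) = 0.184967  →  δ = 0.1829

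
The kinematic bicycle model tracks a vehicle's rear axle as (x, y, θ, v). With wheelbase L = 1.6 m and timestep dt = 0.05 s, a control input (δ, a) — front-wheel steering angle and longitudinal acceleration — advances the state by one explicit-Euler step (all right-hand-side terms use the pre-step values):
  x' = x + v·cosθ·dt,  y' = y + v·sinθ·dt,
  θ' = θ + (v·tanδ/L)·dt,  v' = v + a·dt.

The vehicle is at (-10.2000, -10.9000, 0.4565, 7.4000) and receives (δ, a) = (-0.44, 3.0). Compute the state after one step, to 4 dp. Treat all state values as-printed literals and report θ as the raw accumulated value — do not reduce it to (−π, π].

x' = -10.2000 + 7.4000·cos(0.4565)·0.05 = -9.8679
y' = -10.9000 + 7.4000·sin(0.4565)·0.05 = -10.7369
θ' = 0.4565 + (7.4000/1.6)·tan(-0.44)·0.05 = 0.3476
v' = 7.4000 + 3.0000·0.05 = 7.5500

(-9.8679, -10.7369, 0.3476, 7.5500)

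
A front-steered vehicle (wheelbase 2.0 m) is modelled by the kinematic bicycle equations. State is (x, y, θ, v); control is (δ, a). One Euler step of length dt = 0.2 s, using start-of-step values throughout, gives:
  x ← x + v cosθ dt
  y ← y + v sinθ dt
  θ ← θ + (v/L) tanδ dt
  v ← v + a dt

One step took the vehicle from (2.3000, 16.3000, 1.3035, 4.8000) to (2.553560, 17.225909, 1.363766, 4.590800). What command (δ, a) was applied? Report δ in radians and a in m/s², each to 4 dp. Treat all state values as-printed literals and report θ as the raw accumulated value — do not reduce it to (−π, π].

δ = 0.1249, a = -1.0460

a = (v'−v)/dt = (-0.209200)/0.2 = -1.0460
Δθ = θ'−θ = 0.060266;  (v·dt/L) = 4.8000·0.2/2.0 = 0.480000
tan δ = Δθ·L/(v·dt) = 0.125554  →  δ = 0.1249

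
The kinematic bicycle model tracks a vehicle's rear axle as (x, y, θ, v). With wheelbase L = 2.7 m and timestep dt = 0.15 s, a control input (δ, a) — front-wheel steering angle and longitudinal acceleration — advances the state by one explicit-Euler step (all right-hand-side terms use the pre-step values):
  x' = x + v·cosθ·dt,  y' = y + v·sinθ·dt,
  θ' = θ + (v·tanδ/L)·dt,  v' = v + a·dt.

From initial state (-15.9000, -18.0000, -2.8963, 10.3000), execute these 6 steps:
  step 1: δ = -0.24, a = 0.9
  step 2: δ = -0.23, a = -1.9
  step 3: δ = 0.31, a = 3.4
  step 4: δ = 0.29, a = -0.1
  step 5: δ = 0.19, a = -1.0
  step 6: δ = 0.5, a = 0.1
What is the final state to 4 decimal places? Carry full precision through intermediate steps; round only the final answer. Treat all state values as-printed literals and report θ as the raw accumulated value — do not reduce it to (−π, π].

after step 1 (δ=-0.24, a=0.9): (-17.398752, -18.375188, -3.036332, 10.435000)
after step 2 (δ=-0.23, a=-1.9): (-18.955339, -18.539643, -3.172070, 10.150000)
after step 3 (δ=0.31, a=3.4): (-20.477132, -18.493248, -2.991441, 10.660000)
after step 4 (δ=0.29, a=-0.1): (-22.058141, -18.732438, -2.814715, 10.645000)
after step 5 (δ=0.19, a=-1.0): (-23.570342, -19.245135, -2.700979, 10.495000)
after step 6 (δ=0.5, a=0.1): (-24.994235, -19.916545, -2.382454, 10.510000)

(-24.9942, -19.9165, -2.3825, 10.5100)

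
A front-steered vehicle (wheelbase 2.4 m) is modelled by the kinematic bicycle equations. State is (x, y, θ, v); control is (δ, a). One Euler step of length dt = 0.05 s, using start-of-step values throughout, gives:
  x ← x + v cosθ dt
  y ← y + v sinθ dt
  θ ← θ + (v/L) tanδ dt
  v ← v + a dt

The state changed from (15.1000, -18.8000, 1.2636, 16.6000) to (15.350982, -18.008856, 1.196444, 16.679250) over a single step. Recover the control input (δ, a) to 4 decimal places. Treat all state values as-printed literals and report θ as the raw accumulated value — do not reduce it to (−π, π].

a = (v'−v)/dt = (0.079250)/0.05 = 1.5850
Δθ = θ'−θ = -0.067156;  (v·dt/L) = 16.6000·0.05/2.4 = 0.345833
tan δ = Δθ·L/(v·dt) = -0.194186  →  δ = -0.1918

δ = -0.1918, a = 1.5850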